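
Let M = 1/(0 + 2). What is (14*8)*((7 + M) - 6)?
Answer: 168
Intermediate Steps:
M = 1/2 ≈ 0.50000
(14*8)*((7 + M) - 6) = (14*8)*((7 + 1/2) - 6) = 112*(15/2 - 6) = 112*(3/2) = 168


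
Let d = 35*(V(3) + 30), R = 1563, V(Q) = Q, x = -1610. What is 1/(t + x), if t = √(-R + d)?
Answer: -805/1296254 - I*√102/1296254 ≈ -0.00062102 - 7.7913e-6*I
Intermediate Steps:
d = 1155 (d = 35*(3 + 30) = 35*33 = 1155)
t = 2*I*√102 (t = √(-1*1563 + 1155) = √(-1563 + 1155) = √(-408) = 2*I*√102 ≈ 20.199*I)
1/(t + x) = 1/(2*I*√102 - 1610) = 1/(-1610 + 2*I*√102)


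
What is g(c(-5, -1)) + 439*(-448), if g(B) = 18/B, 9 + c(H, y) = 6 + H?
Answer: -786697/4 ≈ -1.9667e+5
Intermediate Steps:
c(H, y) = -3 + H (c(H, y) = -9 + (6 + H) = -3 + H)
g(c(-5, -1)) + 439*(-448) = 18/(-3 - 5) + 439*(-448) = 18/(-8) - 196672 = 18*(-1/8) - 196672 = -9/4 - 196672 = -786697/4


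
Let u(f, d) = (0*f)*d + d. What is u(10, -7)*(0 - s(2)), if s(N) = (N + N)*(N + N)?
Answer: 112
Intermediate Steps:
s(N) = 4*N² (s(N) = (2*N)*(2*N) = 4*N²)
u(f, d) = d (u(f, d) = 0*d + d = 0 + d = d)
u(10, -7)*(0 - s(2)) = -7*(0 - 4*2²) = -7*(0 - 4*4) = -7*(0 - 1*16) = -7*(0 - 16) = -7*(-16) = 112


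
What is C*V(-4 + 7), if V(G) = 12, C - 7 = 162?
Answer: 2028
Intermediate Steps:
C = 169 (C = 7 + 162 = 169)
C*V(-4 + 7) = 169*12 = 2028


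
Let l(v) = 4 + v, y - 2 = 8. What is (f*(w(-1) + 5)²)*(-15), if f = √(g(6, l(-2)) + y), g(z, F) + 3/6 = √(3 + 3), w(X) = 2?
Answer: -735*√(38 + 4*√6)/2 ≈ -2540.8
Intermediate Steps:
y = 10 (y = 2 + 8 = 10)
g(z, F) = -½ + √6 (g(z, F) = -½ + √(3 + 3) = -½ + √6)
f = √(19/2 + √6) (f = √((-½ + √6) + 10) = √(19/2 + √6) ≈ 3.4568)
(f*(w(-1) + 5)²)*(-15) = ((√(38 + 4*√6)/2)*(2 + 5)²)*(-15) = ((√(38 + 4*√6)/2)*7²)*(-15) = ((√(38 + 4*√6)/2)*49)*(-15) = (49*√(38 + 4*√6)/2)*(-15) = -735*√(38 + 4*√6)/2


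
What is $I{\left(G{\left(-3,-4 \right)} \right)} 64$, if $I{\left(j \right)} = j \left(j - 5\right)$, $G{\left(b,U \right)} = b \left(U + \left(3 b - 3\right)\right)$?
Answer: $132096$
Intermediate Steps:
$G{\left(b,U \right)} = b \left(-3 + U + 3 b\right)$ ($G{\left(b,U \right)} = b \left(U + \left(-3 + 3 b\right)\right) = b \left(-3 + U + 3 b\right)$)
$I{\left(j \right)} = j \left(-5 + j\right)$
$I{\left(G{\left(-3,-4 \right)} \right)} 64 = - 3 \left(-3 - 4 + 3 \left(-3\right)\right) \left(-5 - 3 \left(-3 - 4 + 3 \left(-3\right)\right)\right) 64 = - 3 \left(-3 - 4 - 9\right) \left(-5 - 3 \left(-3 - 4 - 9\right)\right) 64 = \left(-3\right) \left(-16\right) \left(-5 - -48\right) 64 = 48 \left(-5 + 48\right) 64 = 48 \cdot 43 \cdot 64 = 2064 \cdot 64 = 132096$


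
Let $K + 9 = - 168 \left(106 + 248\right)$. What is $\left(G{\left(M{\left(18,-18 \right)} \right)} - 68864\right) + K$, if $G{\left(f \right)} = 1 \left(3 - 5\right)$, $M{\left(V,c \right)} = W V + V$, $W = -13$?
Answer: $-128347$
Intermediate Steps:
$M{\left(V,c \right)} = - 12 V$ ($M{\left(V,c \right)} = - 13 V + V = - 12 V$)
$G{\left(f \right)} = -2$ ($G{\left(f \right)} = 1 \left(-2\right) = -2$)
$K = -59481$ ($K = -9 - 168 \left(106 + 248\right) = -9 - 59472 = -59481$)
$\left(G{\left(M{\left(18,-18 \right)} \right)} - 68864\right) + K = \left(-2 - 68864\right) - 59481 = -68866 - 59481 = -128347$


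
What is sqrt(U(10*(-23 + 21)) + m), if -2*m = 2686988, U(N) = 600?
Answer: 7*I*sqrt(27406) ≈ 1158.8*I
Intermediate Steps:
m = -1343494 (m = -1/2*2686988 = -1343494)
sqrt(U(10*(-23 + 21)) + m) = sqrt(600 - 1343494) = sqrt(-1342894) = 7*I*sqrt(27406)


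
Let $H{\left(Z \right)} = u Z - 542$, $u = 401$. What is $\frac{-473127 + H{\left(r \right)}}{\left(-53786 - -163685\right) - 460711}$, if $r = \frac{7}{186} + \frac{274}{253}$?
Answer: $\frac{22268769067}{16508511096} \approx 1.3489$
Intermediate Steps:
$r = \frac{52735}{47058}$ ($r = 7 \cdot \frac{1}{186} + 274 \cdot \frac{1}{253} = \frac{7}{186} + \frac{274}{253} = \frac{52735}{47058} \approx 1.1206$)
$H{\left(Z \right)} = -542 + 401 Z$ ($H{\left(Z \right)} = 401 Z - 542 = -542 + 401 Z$)
$\frac{-473127 + H{\left(r \right)}}{\left(-53786 - -163685\right) - 460711} = \frac{-473127 + \left(-542 + 401 \cdot \frac{52735}{47058}\right)}{\left(-53786 - -163685\right) - 460711} = \frac{-473127 + \left(-542 + \frac{21146735}{47058}\right)}{\left(-53786 + 163685\right) - 460711} = \frac{-473127 - \frac{4358701}{47058}}{109899 - 460711} = - \frac{22268769067}{47058 \left(-350812\right)} = \left(- \frac{22268769067}{47058}\right) \left(- \frac{1}{350812}\right) = \frac{22268769067}{16508511096}$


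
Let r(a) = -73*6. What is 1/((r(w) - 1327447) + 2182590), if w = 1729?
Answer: 1/854705 ≈ 1.1700e-6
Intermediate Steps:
r(a) = -438
1/((r(w) - 1327447) + 2182590) = 1/((-438 - 1327447) + 2182590) = 1/(-1327885 + 2182590) = 1/854705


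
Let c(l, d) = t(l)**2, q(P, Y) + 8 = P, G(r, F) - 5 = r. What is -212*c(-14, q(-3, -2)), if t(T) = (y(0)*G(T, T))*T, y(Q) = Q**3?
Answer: 0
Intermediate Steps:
G(r, F) = 5 + r
q(P, Y) = -8 + P
t(T) = 0 (t(T) = (0**3*(5 + T))*T = (0*(5 + T))*T = 0*T = 0)
c(l, d) = 0 (c(l, d) = 0**2 = 0)
-212*c(-14, q(-3, -2)) = -212*0 = 0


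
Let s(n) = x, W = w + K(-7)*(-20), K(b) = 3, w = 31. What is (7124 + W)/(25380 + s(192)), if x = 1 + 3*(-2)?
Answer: 1419/5075 ≈ 0.27961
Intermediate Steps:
W = -29 (W = 31 + 3*(-20) = 31 - 60 = -29)
x = -5 (x = 1 - 6 = -5)
s(n) = -5
(7124 + W)/(25380 + s(192)) = (7124 - 29)/(25380 - 5) = 7095/25375 = 7095*(1/25375) = 1419/5075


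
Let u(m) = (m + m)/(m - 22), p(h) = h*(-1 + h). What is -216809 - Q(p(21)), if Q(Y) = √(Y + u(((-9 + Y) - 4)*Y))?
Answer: -216809 - 6*√707522830/7769 ≈ -2.1683e+5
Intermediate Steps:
u(m) = 2*m/(-22 + m) (u(m) = (2*m)/(-22 + m) = 2*m/(-22 + m))
Q(Y) = √(Y + 2*Y*(-13 + Y)/(-22 + Y*(-13 + Y))) (Q(Y) = √(Y + 2*(((-9 + Y) - 4)*Y)/(-22 + ((-9 + Y) - 4)*Y)) = √(Y + 2*((-13 + Y)*Y)/(-22 + (-13 + Y)*Y)) = √(Y + 2*(Y*(-13 + Y))/(-22 + Y*(-13 + Y))) = √(Y + 2*Y*(-13 + Y)/(-22 + Y*(-13 + Y))))
-216809 - Q(p(21)) = -216809 - √((21*(-1 + 21))*(-48 + 2*(21*(-1 + 21)) + (21*(-1 + 21))*(-13 + 21*(-1 + 21)))/(-22 + (21*(-1 + 21))*(-13 + 21*(-1 + 21)))) = -216809 - √((21*20)*(-48 + 2*(21*20) + (21*20)*(-13 + 21*20))/(-22 + (21*20)*(-13 + 21*20))) = -216809 - √(420*(-48 + 2*420 + 420*(-13 + 420))/(-22 + 420*(-13 + 420))) = -216809 - √(420*(-48 + 840 + 420*407)/(-22 + 420*407)) = -216809 - √(420*(-48 + 840 + 170940)/(-22 + 170940)) = -216809 - √(420*171732/170918) = -216809 - √(420*(1/170918)*171732) = -216809 - √(3278520/7769) = -216809 - 6*√707522830/7769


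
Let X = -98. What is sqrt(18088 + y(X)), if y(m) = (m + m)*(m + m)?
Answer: 2*sqrt(14126) ≈ 237.71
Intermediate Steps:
y(m) = 4*m**2 (y(m) = (2*m)*(2*m) = 4*m**2)
sqrt(18088 + y(X)) = sqrt(18088 + 4*(-98)**2) = sqrt(18088 + 4*9604) = sqrt(18088 + 38416) = sqrt(56504) = 2*sqrt(14126)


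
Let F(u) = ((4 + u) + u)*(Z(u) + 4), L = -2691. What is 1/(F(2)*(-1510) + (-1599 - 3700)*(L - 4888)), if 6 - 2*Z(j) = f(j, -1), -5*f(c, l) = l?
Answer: 1/40077769 ≈ 2.4951e-8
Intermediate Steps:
f(c, l) = -l/5
Z(j) = 29/10 (Z(j) = 3 - (-1)*(-1)/10 = 3 - 1/2*1/5 = 3 - 1/10 = 29/10)
F(u) = 138/5 + 69*u/5 (F(u) = ((4 + u) + u)*(29/10 + 4) = (4 + 2*u)*(69/10) = 138/5 + 69*u/5)
1/(F(2)*(-1510) + (-1599 - 3700)*(L - 4888)) = 1/((138/5 + (69/5)*2)*(-1510) + (-1599 - 3700)*(-2691 - 4888)) = 1/((138/5 + 138/5)*(-1510) - 5299*(-7579)) = 1/((276/5)*(-1510) + 40161121) = 1/(-83352 + 40161121) = 1/40077769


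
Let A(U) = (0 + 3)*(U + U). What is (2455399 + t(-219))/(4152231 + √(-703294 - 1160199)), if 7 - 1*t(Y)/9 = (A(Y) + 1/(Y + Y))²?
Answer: -1158047285861752407/367509670586443864 + 278897606097*I*√1863493/367509670586443864 ≈ -3.1511 + 0.001036*I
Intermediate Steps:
A(U) = 6*U (A(U) = 3*(2*U) = 6*U)
t(Y) = 63 - 9*(1/(2*Y) + 6*Y)² (t(Y) = 63 - 9*(6*Y + 1/(Y + Y))² = 63 - 9*(6*Y + 1/(2*Y))² = 63 - 9*(1/(2*Y) + 6*Y)²)
(2455399 + t(-219))/(4152231 + √(-703294 - 1160199)) = (2455399 + (9 - 324*(-219)² - 9/4/(-219)²))/(4152231 + √(-703294 - 1160199)) = (2455399 + (9 - 324*47961 - 9/4*1/47961))/(4152231 + √(-1863493)) = (2455399 + (9 - 15539364 - 1/21316))/(4152231 + I*√1863493) = (2455399 - 331236891181/21316)/(4152231 + I*√1863493) = -278897606097/(21316*(4152231 + I*√1863493))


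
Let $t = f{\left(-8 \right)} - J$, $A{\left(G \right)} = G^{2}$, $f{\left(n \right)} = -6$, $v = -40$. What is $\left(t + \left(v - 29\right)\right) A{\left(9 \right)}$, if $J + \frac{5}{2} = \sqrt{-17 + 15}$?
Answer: $- \frac{11745}{2} - 81 i \sqrt{2} \approx -5872.5 - 114.55 i$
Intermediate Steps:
$J = - \frac{5}{2} + i \sqrt{2}$ ($J = - \frac{5}{2} + \sqrt{-17 + 15} = - \frac{5}{2} + \sqrt{-2} = - \frac{5}{2} + i \sqrt{2} \approx -2.5 + 1.4142 i$)
$t = - \frac{7}{2} - i \sqrt{2}$ ($t = -6 - \left(- \frac{5}{2} + i \sqrt{2}\right) = -6 + \left(\frac{5}{2} - i \sqrt{2}\right) = - \frac{7}{2} - i \sqrt{2} \approx -3.5 - 1.4142 i$)
$\left(t + \left(v - 29\right)\right) A{\left(9 \right)} = \left(\left(- \frac{7}{2} - i \sqrt{2}\right) - 69\right) 9^{2} = \left(\left(- \frac{7}{2} - i \sqrt{2}\right) - 69\right) 81 = \left(- \frac{145}{2} - i \sqrt{2}\right) 81 = - \frac{11745}{2} - 81 i \sqrt{2}$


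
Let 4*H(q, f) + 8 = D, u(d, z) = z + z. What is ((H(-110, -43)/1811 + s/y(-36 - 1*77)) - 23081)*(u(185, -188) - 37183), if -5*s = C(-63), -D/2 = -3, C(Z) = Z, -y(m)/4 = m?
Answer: 3548093140270623/4092860 ≈ 8.6690e+8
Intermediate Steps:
y(m) = -4*m
u(d, z) = 2*z
D = 6 (D = -2*(-3) = 6)
H(q, f) = -½ (H(q, f) = -2 + (¼)*6 = -2 + 3/2 = -½)
s = 63/5 (s = -⅕*(-63) = 63/5 ≈ 12.600)
((H(-110, -43)/1811 + s/y(-36 - 1*77)) - 23081)*(u(185, -188) - 37183) = ((-½/1811 + 63/(5*((-4*(-36 - 1*77))))) - 23081)*(2*(-188) - 37183) = ((-½*1/1811 + 63/(5*((-4*(-36 - 77))))) - 23081)*(-376 - 37183) = ((-1/3622 + 63/(5*((-4*(-113))))) - 23081)*(-37559) = ((-1/3622 + (63/5)/452) - 23081)*(-37559) = ((-1/3622 + (63/5)*(1/452)) - 23081)*(-37559) = ((-1/3622 + 63/2260) - 23081)*(-37559) = (112963/4092860 - 23081)*(-37559) = -94467188697/4092860*(-37559) = 3548093140270623/4092860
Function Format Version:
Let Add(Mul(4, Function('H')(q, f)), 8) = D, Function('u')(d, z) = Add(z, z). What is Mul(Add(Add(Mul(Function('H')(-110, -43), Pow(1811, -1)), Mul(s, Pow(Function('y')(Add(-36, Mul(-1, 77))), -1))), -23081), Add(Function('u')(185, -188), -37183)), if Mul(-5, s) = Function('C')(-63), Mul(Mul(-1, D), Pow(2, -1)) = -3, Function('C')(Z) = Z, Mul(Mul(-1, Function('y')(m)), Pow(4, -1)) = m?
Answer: Rational(3548093140270623, 4092860) ≈ 8.6690e+8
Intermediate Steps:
Function('y')(m) = Mul(-4, m)
Function('u')(d, z) = Mul(2, z)
D = 6 (D = Mul(-2, -3) = 6)
Function('H')(q, f) = Rational(-1, 2) (Function('H')(q, f) = Add(-2, Mul(Rational(1, 4), 6)) = Add(-2, Rational(3, 2)) = Rational(-1, 2))
s = Rational(63, 5) (s = Mul(Rational(-1, 5), -63) = Rational(63, 5) ≈ 12.600)
Mul(Add(Add(Mul(Function('H')(-110, -43), Pow(1811, -1)), Mul(s, Pow(Function('y')(Add(-36, Mul(-1, 77))), -1))), -23081), Add(Function('u')(185, -188), -37183)) = Mul(Add(Add(Mul(Rational(-1, 2), Pow(1811, -1)), Mul(Rational(63, 5), Pow(Mul(-4, Add(-36, Mul(-1, 77))), -1))), -23081), Add(Mul(2, -188), -37183)) = Mul(Add(Add(Mul(Rational(-1, 2), Rational(1, 1811)), Mul(Rational(63, 5), Pow(Mul(-4, Add(-36, -77)), -1))), -23081), Add(-376, -37183)) = Mul(Add(Add(Rational(-1, 3622), Mul(Rational(63, 5), Pow(Mul(-4, -113), -1))), -23081), -37559) = Mul(Add(Add(Rational(-1, 3622), Mul(Rational(63, 5), Pow(452, -1))), -23081), -37559) = Mul(Add(Add(Rational(-1, 3622), Mul(Rational(63, 5), Rational(1, 452))), -23081), -37559) = Mul(Add(Add(Rational(-1, 3622), Rational(63, 2260)), -23081), -37559) = Mul(Add(Rational(112963, 4092860), -23081), -37559) = Mul(Rational(-94467188697, 4092860), -37559) = Rational(3548093140270623, 4092860)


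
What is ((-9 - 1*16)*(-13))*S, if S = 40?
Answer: 13000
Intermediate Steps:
((-9 - 1*16)*(-13))*S = ((-9 - 1*16)*(-13))*40 = ((-9 - 16)*(-13))*40 = -25*(-13)*40 = 325*40 = 13000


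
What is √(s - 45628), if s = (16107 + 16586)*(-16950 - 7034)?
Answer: 2*I*√196038635 ≈ 28003.0*I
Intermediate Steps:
s = -784108912 (s = 32693*(-23984) = -784108912)
√(s - 45628) = √(-784108912 - 45628) = √(-784154540) = 2*I*√196038635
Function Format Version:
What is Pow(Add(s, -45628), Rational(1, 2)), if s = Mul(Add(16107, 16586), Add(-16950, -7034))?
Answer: Mul(2, I, Pow(196038635, Rational(1, 2))) ≈ Mul(28003., I)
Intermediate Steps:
s = -784108912 (s = Mul(32693, -23984) = -784108912)
Pow(Add(s, -45628), Rational(1, 2)) = Pow(Add(-784108912, -45628), Rational(1, 2)) = Pow(-784154540, Rational(1, 2)) = Mul(2, I, Pow(196038635, Rational(1, 2)))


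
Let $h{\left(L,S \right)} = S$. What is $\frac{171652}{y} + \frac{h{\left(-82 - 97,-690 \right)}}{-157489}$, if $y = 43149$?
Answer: $\frac{27063074638}{6795492861} \approx 3.9825$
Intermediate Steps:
$\frac{171652}{y} + \frac{h{\left(-82 - 97,-690 \right)}}{-157489} = \frac{171652}{43149} - \frac{690}{-157489} = 171652 \cdot \frac{1}{43149} - - \frac{690}{157489} = \frac{171652}{43149} + \frac{690}{157489} = \frac{27063074638}{6795492861}$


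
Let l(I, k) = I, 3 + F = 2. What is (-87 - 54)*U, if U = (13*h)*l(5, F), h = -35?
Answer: 320775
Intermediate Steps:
F = -1 (F = -3 + 2 = -1)
U = -2275 (U = (13*(-35))*5 = -455*5 = -2275)
(-87 - 54)*U = (-87 - 54)*(-2275) = -141*(-2275) = 320775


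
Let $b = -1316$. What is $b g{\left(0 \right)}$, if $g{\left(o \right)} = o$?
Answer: $0$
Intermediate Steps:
$b g{\left(0 \right)} = \left(-1316\right) 0 = 0$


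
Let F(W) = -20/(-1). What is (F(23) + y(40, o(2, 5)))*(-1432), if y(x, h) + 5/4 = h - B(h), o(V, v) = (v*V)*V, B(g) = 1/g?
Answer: -277092/5 ≈ -55418.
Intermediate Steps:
B(g) = 1/g
o(V, v) = v*V² (o(V, v) = (V*v)*V = v*V²)
y(x, h) = -5/4 + h - 1/h (y(x, h) = -5/4 + (h - 1/h) = -5/4 + h - 1/h)
F(W) = 20 (F(W) = -20*(-1) = 20)
(F(23) + y(40, o(2, 5)))*(-1432) = (20 + (-5/4 + 5*2² - 1/(5*2²)))*(-1432) = (20 + (-5/4 + 5*4 - 1/(5*4)))*(-1432) = (20 + (-5/4 + 20 - 1/20))*(-1432) = (20 + 187/10)*(-1432) = (387/10)*(-1432) = -277092/5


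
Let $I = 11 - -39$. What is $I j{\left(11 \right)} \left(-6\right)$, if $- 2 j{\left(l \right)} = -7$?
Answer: $-1050$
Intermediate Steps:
$j{\left(l \right)} = \frac{7}{2}$ ($j{\left(l \right)} = \left(- \frac{1}{2}\right) \left(-7\right) = \frac{7}{2}$)
$I = 50$ ($I = 11 + 39 = 50$)
$I j{\left(11 \right)} \left(-6\right) = 50 \cdot \frac{7}{2} \left(-6\right) = 175 \left(-6\right) = -1050$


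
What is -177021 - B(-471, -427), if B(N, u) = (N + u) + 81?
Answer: -176204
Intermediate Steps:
B(N, u) = 81 + N + u
-177021 - B(-471, -427) = -177021 - (81 - 471 - 427) = -177021 - 1*(-817) = -177021 + 817 = -176204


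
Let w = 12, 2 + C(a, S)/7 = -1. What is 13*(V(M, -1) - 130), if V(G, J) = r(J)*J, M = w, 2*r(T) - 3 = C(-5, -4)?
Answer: -1573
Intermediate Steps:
C(a, S) = -21 (C(a, S) = -14 + 7*(-1) = -14 - 7 = -21)
r(T) = -9 (r(T) = 3/2 + (½)*(-21) = 3/2 - 21/2 = -9)
M = 12
V(G, J) = -9*J
13*(V(M, -1) - 130) = 13*(-9*(-1) - 130) = 13*(9 - 130) = 13*(-121) = -1573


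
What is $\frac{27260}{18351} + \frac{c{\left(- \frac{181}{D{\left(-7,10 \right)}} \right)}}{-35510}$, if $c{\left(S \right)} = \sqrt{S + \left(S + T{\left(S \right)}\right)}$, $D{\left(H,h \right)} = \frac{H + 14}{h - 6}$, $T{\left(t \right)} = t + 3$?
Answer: $\frac{27260}{18351} - \frac{3 i \sqrt{1673}}{248570} \approx 1.4855 - 0.00049365 i$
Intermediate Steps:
$T{\left(t \right)} = 3 + t$
$D{\left(H,h \right)} = \frac{14 + H}{-6 + h}$
$c{\left(S \right)} = \sqrt{3 + 3 S}$ ($c{\left(S \right)} = \sqrt{S + \left(S + \left(3 + S\right)\right)} = \sqrt{S + \left(3 + 2 S\right)} = \sqrt{3 + 3 S}$)
$\frac{27260}{18351} + \frac{c{\left(- \frac{181}{D{\left(-7,10 \right)}} \right)}}{-35510} = \frac{27260}{18351} + \frac{\sqrt{3 + 3 \left(- \frac{181}{\frac{1}{-6 + 10} \left(14 - 7\right)}\right)}}{-35510} = 27260 \cdot \frac{1}{18351} + \sqrt{3 + 3 \left(- \frac{181}{\frac{1}{4} \cdot 7}\right)} \left(- \frac{1}{35510}\right) = \frac{27260}{18351} + \sqrt{3 + 3 \left(- \frac{181}{\frac{1}{4} \cdot 7}\right)} \left(- \frac{1}{35510}\right) = \frac{27260}{18351} + \sqrt{3 + 3 \left(- \frac{181}{\frac{7}{4}}\right)} \left(- \frac{1}{35510}\right) = \frac{27260}{18351} + \sqrt{3 + 3 \left(\left(-181\right) \frac{4}{7}\right)} \left(- \frac{1}{35510}\right) = \frac{27260}{18351} + \sqrt{3 + 3 \left(- \frac{724}{7}\right)} \left(- \frac{1}{35510}\right) = \frac{27260}{18351} + \sqrt{3 - \frac{2172}{7}} \left(- \frac{1}{35510}\right) = \frac{27260}{18351} + \sqrt{- \frac{2151}{7}} \left(- \frac{1}{35510}\right) = \frac{27260}{18351} + \frac{3 i \sqrt{1673}}{7} \left(- \frac{1}{35510}\right) = \frac{27260}{18351} - \frac{3 i \sqrt{1673}}{248570}$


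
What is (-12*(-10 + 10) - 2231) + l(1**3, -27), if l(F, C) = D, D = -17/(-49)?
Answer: -109302/49 ≈ -2230.7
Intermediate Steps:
D = 17/49 (D = -17*(-1/49) = 17/49 ≈ 0.34694)
l(F, C) = 17/49
(-12*(-10 + 10) - 2231) + l(1**3, -27) = (-12*(-10 + 10) - 2231) + 17/49 = (-12*0 - 2231) + 17/49 = (0 - 2231) + 17/49 = -2231 + 17/49 = -109302/49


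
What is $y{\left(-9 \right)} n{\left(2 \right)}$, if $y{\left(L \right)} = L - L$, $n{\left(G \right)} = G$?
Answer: $0$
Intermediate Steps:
$y{\left(L \right)} = 0$
$y{\left(-9 \right)} n{\left(2 \right)} = 0 \cdot 2 = 0$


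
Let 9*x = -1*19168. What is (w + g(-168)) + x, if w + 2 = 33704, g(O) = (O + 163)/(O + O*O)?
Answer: 2657370785/84168 ≈ 31572.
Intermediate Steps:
g(O) = (163 + O)/(O + O²)
w = 33702 (w = -2 + 33704 = 33702)
x = -19168/9 (x = (-1*19168)/9 = (⅑)*(-19168) = -19168/9 ≈ -2129.8)
(w + g(-168)) + x = (33702 + (163 - 168)/((-168)*(1 - 168))) - 19168/9 = (33702 - 1/168*(-5)/(-167)) - 19168/9 = (33702 - 1/168*(-1/167)*(-5)) - 19168/9 = (33702 - 5/28056) - 19168/9 = 945543307/28056 - 19168/9 = 2657370785/84168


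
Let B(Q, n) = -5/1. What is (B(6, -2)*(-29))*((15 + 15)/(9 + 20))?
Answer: 150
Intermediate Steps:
B(Q, n) = -5 (B(Q, n) = -5*1 = -5)
(B(6, -2)*(-29))*((15 + 15)/(9 + 20)) = (-5*(-29))*((15 + 15)/(9 + 20)) = 145*(30/29) = 150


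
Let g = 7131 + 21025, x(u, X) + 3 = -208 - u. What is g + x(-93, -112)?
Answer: 28038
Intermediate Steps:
x(u, X) = -211 - u (x(u, X) = -3 + (-208 - u) = -211 - u)
g = 28156
g + x(-93, -112) = 28156 + (-211 - 1*(-93)) = 28156 + (-211 + 93) = 28156 - 118 = 28038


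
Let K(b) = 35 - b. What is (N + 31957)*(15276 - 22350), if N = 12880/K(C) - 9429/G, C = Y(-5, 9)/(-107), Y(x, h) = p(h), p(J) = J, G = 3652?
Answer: -783649915096635/3427402 ≈ -2.2864e+8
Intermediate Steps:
Y(x, h) = h
C = -9/107 (C = 9/(-107) = 9*(-1/107) = -9/107 ≈ -0.084112)
N = 2498821927/6854804 (N = 12880/(35 - 1*(-9/107)) - 9429/3652 = 12880/(35 + 9/107) - 9429*1/3652 = 12880/(3754/107) - 9429/3652 = 12880*(107/3754) - 9429/3652 = 689080/1877 - 9429/3652 = 2498821927/6854804 ≈ 364.54)
(N + 31957)*(15276 - 22350) = (2498821927/6854804 + 31957)*(15276 - 22350) = (221557793355/6854804)*(-7074) = -783649915096635/3427402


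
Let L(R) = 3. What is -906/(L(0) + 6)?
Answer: -302/3 ≈ -100.67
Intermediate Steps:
-906/(L(0) + 6) = -906/(3 + 6) = -906/9 = (1/9)*(-906) = -302/3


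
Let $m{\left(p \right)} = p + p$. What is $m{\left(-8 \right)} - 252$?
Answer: $-268$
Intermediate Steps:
$m{\left(p \right)} = 2 p$
$m{\left(-8 \right)} - 252 = 2 \left(-8\right) - 252 = -16 - 252 = -268$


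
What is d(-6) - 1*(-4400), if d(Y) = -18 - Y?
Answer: 4388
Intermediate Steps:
d(-6) - 1*(-4400) = (-18 - 1*(-6)) - 1*(-4400) = (-18 + 6) + 4400 = -12 + 4400 = 4388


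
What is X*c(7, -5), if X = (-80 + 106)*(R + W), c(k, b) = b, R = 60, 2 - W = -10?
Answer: -9360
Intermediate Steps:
W = 12 (W = 2 - 1*(-10) = 2 + 10 = 12)
X = 1872 (X = (-80 + 106)*(60 + 12) = 26*72 = 1872)
X*c(7, -5) = 1872*(-5) = -9360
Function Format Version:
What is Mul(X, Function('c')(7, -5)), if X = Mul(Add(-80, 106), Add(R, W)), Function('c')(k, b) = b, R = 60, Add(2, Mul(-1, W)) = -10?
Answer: -9360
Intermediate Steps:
W = 12 (W = Add(2, Mul(-1, -10)) = Add(2, 10) = 12)
X = 1872 (X = Mul(Add(-80, 106), Add(60, 12)) = Mul(26, 72) = 1872)
Mul(X, Function('c')(7, -5)) = Mul(1872, -5) = -9360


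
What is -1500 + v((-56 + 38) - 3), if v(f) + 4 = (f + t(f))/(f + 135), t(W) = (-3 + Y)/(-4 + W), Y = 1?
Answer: -4286923/2850 ≈ -1504.2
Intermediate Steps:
t(W) = -2/(-4 + W) (t(W) = (-3 + 1)/(-4 + W) = -2/(-4 + W))
v(f) = -4 + (f - 2/(-4 + f))/(135 + f) (v(f) = -4 + (f - 2/(-4 + f))/(f + 135) = -4 + (f - 2/(-4 + f))/(135 + f))
-1500 + v((-56 + 38) - 3) = -1500 + (-2 - 3*(-4 + ((-56 + 38) - 3))*(180 + ((-56 + 38) - 3)))/((-4 + ((-56 + 38) - 3))*(135 + ((-56 + 38) - 3))) = -1500 + (-2 - 3*(-4 + (-18 - 3))*(180 + (-18 - 3)))/((-4 + (-18 - 3))*(135 + (-18 - 3))) = -1500 + (-2 - 3*(-4 - 21)*(180 - 21))/((-4 - 21)*(135 - 21)) = -1500 + (-2 - 3*(-25)*159)/(-25*114) = -1500 - 1/25*1/114*(-2 + 11925) = -1500 - 1/25*1/114*11923 = -1500 - 11923/2850 = -4286923/2850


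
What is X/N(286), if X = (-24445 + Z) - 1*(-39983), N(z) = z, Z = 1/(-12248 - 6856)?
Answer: 296837951/5463744 ≈ 54.329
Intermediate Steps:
Z = -1/19104 (Z = 1/(-19104) = -1/19104 ≈ -5.2345e-5)
X = 296837951/19104 (X = (-24445 - 1/19104) - 1*(-39983) = -466997281/19104 + 39983 = 296837951/19104 ≈ 15538.)
X/N(286) = (296837951/19104)/286 = (296837951/19104)*(1/286) = 296837951/5463744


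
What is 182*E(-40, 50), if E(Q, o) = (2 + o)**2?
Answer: 492128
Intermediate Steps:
182*E(-40, 50) = 182*(2 + 50)**2 = 182*52**2 = 182*2704 = 492128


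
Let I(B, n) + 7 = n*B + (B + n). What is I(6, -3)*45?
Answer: -990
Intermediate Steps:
I(B, n) = -7 + B + n + B*n (I(B, n) = -7 + (n*B + (B + n)) = -7 + (B*n + (B + n)) = -7 + (B + n + B*n) = -7 + B + n + B*n)
I(6, -3)*45 = (-7 + 6 - 3 + 6*(-3))*45 = (-7 + 6 - 3 - 18)*45 = -22*45 = -990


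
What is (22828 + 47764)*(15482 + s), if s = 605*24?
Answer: 2117901184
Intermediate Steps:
s = 14520
(22828 + 47764)*(15482 + s) = (22828 + 47764)*(15482 + 14520) = 70592*30002 = 2117901184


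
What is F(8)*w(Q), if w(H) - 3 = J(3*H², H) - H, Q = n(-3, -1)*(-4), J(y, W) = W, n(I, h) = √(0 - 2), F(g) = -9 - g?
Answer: -51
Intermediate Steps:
n(I, h) = I*√2 (n(I, h) = √(-2) = I*√2)
Q = -4*I*√2 (Q = (I*√2)*(-4) = -4*I*√2 ≈ -5.6569*I)
w(H) = 3 (w(H) = 3 + (H - H) = 3 + 0 = 3)
F(8)*w(Q) = (-9 - 1*8)*3 = (-9 - 8)*3 = -17*3 = -51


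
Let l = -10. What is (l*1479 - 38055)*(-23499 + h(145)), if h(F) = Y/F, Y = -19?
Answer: 36012535806/29 ≈ 1.2418e+9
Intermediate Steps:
h(F) = -19/F
(l*1479 - 38055)*(-23499 + h(145)) = (-10*1479 - 38055)*(-23499 - 19/145) = (-14790 - 38055)*(-23499 - 19*1/145) = -52845*(-23499 - 19/145) = -52845*(-3407374/145) = 36012535806/29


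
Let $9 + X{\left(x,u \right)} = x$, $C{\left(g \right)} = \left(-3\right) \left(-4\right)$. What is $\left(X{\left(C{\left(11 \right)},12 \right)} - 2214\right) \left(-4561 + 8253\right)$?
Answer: $-8163012$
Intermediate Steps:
$C{\left(g \right)} = 12$
$X{\left(x,u \right)} = -9 + x$
$\left(X{\left(C{\left(11 \right)},12 \right)} - 2214\right) \left(-4561 + 8253\right) = \left(\left(-9 + 12\right) - 2214\right) \left(-4561 + 8253\right) = \left(3 - 2214\right) 3692 = \left(-2211\right) 3692 = -8163012$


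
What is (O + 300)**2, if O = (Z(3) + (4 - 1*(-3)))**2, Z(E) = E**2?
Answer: 309136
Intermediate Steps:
O = 256 (O = (3**2 + (4 - 1*(-3)))**2 = (9 + (4 + 3))**2 = (9 + 7)**2 = 16**2 = 256)
(O + 300)**2 = (256 + 300)**2 = 556**2 = 309136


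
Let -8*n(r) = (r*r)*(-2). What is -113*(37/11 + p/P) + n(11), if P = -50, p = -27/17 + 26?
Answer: -1102067/3740 ≈ -294.67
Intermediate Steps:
p = 415/17 (p = -27*1/17 + 26 = -27/17 + 26 = 415/17 ≈ 24.412)
n(r) = r²/4 (n(r) = -r*r*(-2)/8 = -r²*(-2)/8 = -(-1)*r²/4 = r²/4)
-113*(37/11 + p/P) + n(11) = -113*(37/11 + (415/17)/(-50)) + (¼)*11² = -113*(37*(1/11) + (415/17)*(-1/50)) + (¼)*121 = -113*(37/11 - 83/170) + 121/4 = -113*5377/1870 + 121/4 = -607601/1870 + 121/4 = -1102067/3740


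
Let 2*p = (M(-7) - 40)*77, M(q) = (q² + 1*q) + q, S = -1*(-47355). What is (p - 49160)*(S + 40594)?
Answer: -8681006045/2 ≈ -4.3405e+9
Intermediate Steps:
S = 47355
M(q) = q² + 2*q (M(q) = (q² + q) + q = (q + q²) + q = q² + 2*q)
p = -385/2 (p = ((-7*(2 - 7) - 40)*77)/2 = ((-7*(-5) - 40)*77)/2 = ((35 - 40)*77)/2 = (-5*77)/2 = (½)*(-385) = -385/2 ≈ -192.50)
(p - 49160)*(S + 40594) = (-385/2 - 49160)*(47355 + 40594) = -98705/2*87949 = -8681006045/2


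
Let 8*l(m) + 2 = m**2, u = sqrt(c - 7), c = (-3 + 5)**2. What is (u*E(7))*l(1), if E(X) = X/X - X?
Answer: 3*I*sqrt(3)/4 ≈ 1.299*I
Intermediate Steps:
c = 4 (c = 2**2 = 4)
E(X) = 1 - X
u = I*sqrt(3) (u = sqrt(4 - 7) = sqrt(-3) = I*sqrt(3) ≈ 1.732*I)
l(m) = -1/4 + m**2/8
(u*E(7))*l(1) = ((I*sqrt(3))*(1 - 1*7))*(-1/4 + (1/8)*1**2) = ((I*sqrt(3))*(1 - 7))*(-1/4 + (1/8)*1) = ((I*sqrt(3))*(-6))*(-1/4 + 1/8) = -6*I*sqrt(3)*(-1/8) = 3*I*sqrt(3)/4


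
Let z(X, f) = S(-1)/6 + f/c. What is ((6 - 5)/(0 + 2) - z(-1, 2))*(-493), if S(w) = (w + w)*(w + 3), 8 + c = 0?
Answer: -8381/12 ≈ -698.42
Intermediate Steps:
c = -8 (c = -8 + 0 = -8)
S(w) = 2*w*(3 + w) (S(w) = (2*w)*(3 + w) = 2*w*(3 + w))
z(X, f) = -⅔ - f/8 (z(X, f) = (2*(-1)*(3 - 1))/6 + f/(-8) = (2*(-1)*2)*(⅙) + f*(-⅛) = -4*⅙ - f/8 = -⅔ - f/8)
((6 - 5)/(0 + 2) - z(-1, 2))*(-493) = ((6 - 5)/(0 + 2) - (-⅔ - ⅛*2))*(-493) = (1/2 - (-⅔ - ¼))*(-493) = (1*(½) - 1*(-11/12))*(-493) = (½ + 11/12)*(-493) = (17/12)*(-493) = -8381/12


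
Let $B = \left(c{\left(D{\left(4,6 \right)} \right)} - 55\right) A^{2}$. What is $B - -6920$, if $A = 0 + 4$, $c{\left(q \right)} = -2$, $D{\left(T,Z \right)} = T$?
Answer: $6008$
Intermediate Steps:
$A = 4$
$B = -912$ ($B = \left(-2 - 55\right) 4^{2} = \left(-57\right) 16 = -912$)
$B - -6920 = -912 - -6920 = -912 + 6920 = 6008$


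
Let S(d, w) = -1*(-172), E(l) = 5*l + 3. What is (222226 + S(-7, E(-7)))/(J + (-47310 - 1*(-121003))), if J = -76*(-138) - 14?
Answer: 222398/84167 ≈ 2.6423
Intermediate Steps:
J = 10474 (J = 10488 - 14 = 10474)
E(l) = 3 + 5*l
S(d, w) = 172
(222226 + S(-7, E(-7)))/(J + (-47310 - 1*(-121003))) = (222226 + 172)/(10474 + (-47310 - 1*(-121003))) = 222398/(10474 + (-47310 + 121003)) = 222398/(10474 + 73693) = 222398/84167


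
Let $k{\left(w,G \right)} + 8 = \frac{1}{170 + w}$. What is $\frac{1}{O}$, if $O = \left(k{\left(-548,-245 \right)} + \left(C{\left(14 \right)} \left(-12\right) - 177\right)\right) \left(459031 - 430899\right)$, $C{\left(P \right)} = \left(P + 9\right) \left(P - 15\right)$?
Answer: $\frac{189}{483828202} \approx 3.9063 \cdot 10^{-7}$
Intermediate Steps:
$C{\left(P \right)} = \left(-15 + P\right) \left(9 + P\right)$ ($C{\left(P \right)} = \left(9 + P\right) \left(-15 + P\right) = \left(-15 + P\right) \left(9 + P\right)$)
$k{\left(w,G \right)} = -8 + \frac{1}{170 + w}$
$O = \frac{483828202}{189}$ ($O = \left(\frac{-1359 - -4384}{170 - 548} - \left(177 - \left(-135 + 14^{2} - 84\right) \left(-12\right)\right)\right) \left(459031 - 430899\right) = \left(\frac{-1359 + 4384}{-378} - \left(177 - \left(-135 + 196 - 84\right) \left(-12\right)\right)\right) 28132 = \left(\left(- \frac{1}{378}\right) 3025 - -99\right) 28132 = \left(- \frac{3025}{378} + \left(276 - 177\right)\right) 28132 = \left(- \frac{3025}{378} + 99\right) 28132 = \frac{34397}{378} \cdot 28132 = \frac{483828202}{189} \approx 2.5599 \cdot 10^{6}$)
$\frac{1}{O} = \frac{1}{\frac{483828202}{189}} = \frac{189}{483828202}$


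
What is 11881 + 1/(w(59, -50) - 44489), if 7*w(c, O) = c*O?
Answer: 3735065606/314373 ≈ 11881.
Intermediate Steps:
w(c, O) = O*c/7 (w(c, O) = (c*O)/7 = (O*c)/7 = O*c/7)
11881 + 1/(w(59, -50) - 44489) = 11881 + 1/((1/7)*(-50)*59 - 44489) = 11881 + 1/(-2950/7 - 44489) = 11881 + 1/(-314373/7) = 11881 - 7/314373 = 3735065606/314373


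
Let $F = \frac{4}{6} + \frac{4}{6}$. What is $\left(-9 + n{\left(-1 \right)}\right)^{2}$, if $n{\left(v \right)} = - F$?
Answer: $\frac{961}{9} \approx 106.78$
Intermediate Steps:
$F = \frac{4}{3}$ ($F = 4 \cdot \frac{1}{6} + 4 \cdot \frac{1}{6} = \frac{2}{3} + \frac{2}{3} = \frac{4}{3} \approx 1.3333$)
$n{\left(v \right)} = - \frac{4}{3}$ ($n{\left(v \right)} = \left(-1\right) \frac{4}{3} = - \frac{4}{3}$)
$\left(-9 + n{\left(-1 \right)}\right)^{2} = \left(-9 - \frac{4}{3}\right)^{2} = \left(- \frac{31}{3}\right)^{2} = \frac{961}{9}$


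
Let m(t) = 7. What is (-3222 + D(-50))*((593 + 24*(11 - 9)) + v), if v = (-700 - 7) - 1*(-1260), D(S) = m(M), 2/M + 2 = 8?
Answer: -3838710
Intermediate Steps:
M = ⅓ (M = 2/(-2 + 8) = 2/6 = 2*(⅙) = ⅓ ≈ 0.33333)
D(S) = 7
v = 553 (v = -707 + 1260 = 553)
(-3222 + D(-50))*((593 + 24*(11 - 9)) + v) = (-3222 + 7)*((593 + 24*(11 - 9)) + 553) = -3215*((593 + 24*2) + 553) = -3215*((593 + 48) + 553) = -3215*(641 + 553) = -3215*1194 = -3838710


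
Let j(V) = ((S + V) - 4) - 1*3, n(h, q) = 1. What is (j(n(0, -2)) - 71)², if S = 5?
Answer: 5184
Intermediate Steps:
j(V) = -2 + V (j(V) = ((5 + V) - 4) - 1*3 = (1 + V) - 3 = -2 + V)
(j(n(0, -2)) - 71)² = ((-2 + 1) - 71)² = (-1 - 71)² = (-72)² = 5184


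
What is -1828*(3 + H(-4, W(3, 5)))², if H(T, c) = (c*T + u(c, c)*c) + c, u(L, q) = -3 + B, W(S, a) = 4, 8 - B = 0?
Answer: -221188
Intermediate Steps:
B = 8 (B = 8 - 1*0 = 8 + 0 = 8)
u(L, q) = 5 (u(L, q) = -3 + 8 = 5)
H(T, c) = 6*c + T*c (H(T, c) = (c*T + 5*c) + c = (T*c + 5*c) + c = (5*c + T*c) + c = 6*c + T*c)
-1828*(3 + H(-4, W(3, 5)))² = -1828*(3 + 4*(6 - 4))² = -1828*(3 + 4*2)² = -1828*(3 + 8)² = -1828*11² = -1828*121 = -221188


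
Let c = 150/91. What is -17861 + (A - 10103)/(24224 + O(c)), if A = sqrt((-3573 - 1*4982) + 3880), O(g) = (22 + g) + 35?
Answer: -39468746154/2209721 + 455*I*sqrt(187)/2209721 ≈ -17861.0 + 0.0028158*I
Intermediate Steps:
c = 150/91 (c = 150*(1/91) = 150/91 ≈ 1.6484)
O(g) = 57 + g
A = 5*I*sqrt(187) (A = sqrt((-3573 - 4982) + 3880) = sqrt(-8555 + 3880) = sqrt(-4675) = 5*I*sqrt(187) ≈ 68.374*I)
-17861 + (A - 10103)/(24224 + O(c)) = -17861 + (5*I*sqrt(187) - 10103)/(24224 + (57 + 150/91)) = -17861 + (-10103 + 5*I*sqrt(187))/(24224 + 5337/91) = -17861 + (-10103 + 5*I*sqrt(187))/(2209721/91) = -17861 + (-10103 + 5*I*sqrt(187))*(91/2209721) = -17861 + (-919373/2209721 + 455*I*sqrt(187)/2209721) = -39468746154/2209721 + 455*I*sqrt(187)/2209721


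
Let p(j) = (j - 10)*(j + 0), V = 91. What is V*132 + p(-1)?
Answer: 12023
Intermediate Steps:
p(j) = j*(-10 + j) (p(j) = (-10 + j)*j = j*(-10 + j))
V*132 + p(-1) = 91*132 - (-10 - 1) = 12012 - 1*(-11) = 12012 + 11 = 12023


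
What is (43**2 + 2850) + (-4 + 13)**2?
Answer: 4780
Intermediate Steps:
(43**2 + 2850) + (-4 + 13)**2 = (1849 + 2850) + 9**2 = 4699 + 81 = 4780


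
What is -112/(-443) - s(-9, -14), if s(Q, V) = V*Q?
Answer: -55706/443 ≈ -125.75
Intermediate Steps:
s(Q, V) = Q*V
-112/(-443) - s(-9, -14) = -112/(-443) - (-9)*(-14) = -112*(-1/443) - 1*126 = 112/443 - 126 = -55706/443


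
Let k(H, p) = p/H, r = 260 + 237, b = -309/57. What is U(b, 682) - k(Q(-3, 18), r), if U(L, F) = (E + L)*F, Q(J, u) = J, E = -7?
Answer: -473413/57 ≈ -8305.5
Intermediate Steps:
b = -103/19 (b = -309*1/57 = -103/19 ≈ -5.4211)
U(L, F) = F*(-7 + L) (U(L, F) = (-7 + L)*F = F*(-7 + L))
r = 497
U(b, 682) - k(Q(-3, 18), r) = 682*(-7 - 103/19) - 497/(-3) = 682*(-236/19) - 497*(-1)/3 = -160952/19 - 1*(-497/3) = -160952/19 + 497/3 = -473413/57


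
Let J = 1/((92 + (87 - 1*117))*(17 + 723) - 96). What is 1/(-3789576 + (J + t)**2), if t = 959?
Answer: -2096174656/6015801076567407 ≈ -3.4844e-7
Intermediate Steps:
J = 1/45784 (J = 1/((92 + (87 - 117))*740 - 96) = 1/((92 - 30)*740 - 96) = 1/(62*740 - 96) = 1/(45880 - 96) = 1/45784 ≈ 2.1842e-5)
1/(-3789576 + (J + t)**2) = 1/(-3789576 + (1/45784 + 959)**2) = 1/(-3789576 + (43906857/45784)**2) = 1/(-3789576 + 1927812091618449/2096174656) = 1/(-6015801076567407/2096174656) = -2096174656/6015801076567407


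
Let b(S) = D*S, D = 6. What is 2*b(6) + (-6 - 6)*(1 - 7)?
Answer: 144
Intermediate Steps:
b(S) = 6*S
2*b(6) + (-6 - 6)*(1 - 7) = 2*(6*6) + (-6 - 6)*(1 - 7) = 2*36 - 12*(-6) = 72 + 72 = 144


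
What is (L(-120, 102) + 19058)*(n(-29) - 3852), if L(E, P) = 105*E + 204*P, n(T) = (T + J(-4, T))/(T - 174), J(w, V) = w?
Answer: -21319912518/203 ≈ -1.0502e+8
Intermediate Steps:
n(T) = (-4 + T)/(-174 + T) (n(T) = (T - 4)/(T - 174) = (-4 + T)/(-174 + T))
(L(-120, 102) + 19058)*(n(-29) - 3852) = ((105*(-120) + 204*102) + 19058)*((-4 - 29)/(-174 - 29) - 3852) = ((-12600 + 20808) + 19058)*(-33/(-203) - 3852) = (8208 + 19058)*(-1/203*(-33) - 3852) = 27266*(33/203 - 3852) = 27266*(-781923/203) = -21319912518/203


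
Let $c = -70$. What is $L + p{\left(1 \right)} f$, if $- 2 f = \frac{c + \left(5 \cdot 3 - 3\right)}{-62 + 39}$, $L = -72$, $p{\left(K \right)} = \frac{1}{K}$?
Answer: $- \frac{1685}{23} \approx -73.261$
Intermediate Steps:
$f = - \frac{29}{23}$ ($f = - \frac{\left(-70 + \left(5 \cdot 3 - 3\right)\right) \frac{1}{-62 + 39}}{2} = - \frac{\left(-70 + \left(15 - 3\right)\right) \frac{1}{-23}}{2} = - \frac{\left(-70 + 12\right) \left(- \frac{1}{23}\right)}{2} = - \frac{\left(-58\right) \left(- \frac{1}{23}\right)}{2} = \left(- \frac{1}{2}\right) \frac{58}{23} = - \frac{29}{23} \approx -1.2609$)
$L + p{\left(1 \right)} f = -72 + 1^{-1} \left(- \frac{29}{23}\right) = -72 + 1 \left(- \frac{29}{23}\right) = -72 - \frac{29}{23} = - \frac{1685}{23}$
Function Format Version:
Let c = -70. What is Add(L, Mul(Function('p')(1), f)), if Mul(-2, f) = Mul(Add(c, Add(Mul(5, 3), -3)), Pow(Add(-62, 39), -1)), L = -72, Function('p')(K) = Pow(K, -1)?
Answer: Rational(-1685, 23) ≈ -73.261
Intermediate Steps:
f = Rational(-29, 23) (f = Mul(Rational(-1, 2), Mul(Add(-70, Add(Mul(5, 3), -3)), Pow(Add(-62, 39), -1))) = Mul(Rational(-1, 2), Mul(Add(-70, Add(15, -3)), Pow(-23, -1))) = Mul(Rational(-1, 2), Mul(Add(-70, 12), Rational(-1, 23))) = Mul(Rational(-1, 2), Mul(-58, Rational(-1, 23))) = Mul(Rational(-1, 2), Rational(58, 23)) = Rational(-29, 23) ≈ -1.2609)
Add(L, Mul(Function('p')(1), f)) = Add(-72, Mul(Pow(1, -1), Rational(-29, 23))) = Add(-72, Mul(1, Rational(-29, 23))) = Add(-72, Rational(-29, 23)) = Rational(-1685, 23)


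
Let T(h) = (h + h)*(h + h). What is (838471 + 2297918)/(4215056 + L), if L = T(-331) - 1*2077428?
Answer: 1045463/858624 ≈ 1.2176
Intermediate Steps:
T(h) = 4*h**2 (T(h) = (2*h)*(2*h) = 4*h**2)
L = -1639184 (L = 4*(-331)**2 - 1*2077428 = 4*109561 - 2077428 = 438244 - 2077428 = -1639184)
(838471 + 2297918)/(4215056 + L) = (838471 + 2297918)/(4215056 - 1639184) = 3136389/2575872 = 3136389*(1/2575872) = 1045463/858624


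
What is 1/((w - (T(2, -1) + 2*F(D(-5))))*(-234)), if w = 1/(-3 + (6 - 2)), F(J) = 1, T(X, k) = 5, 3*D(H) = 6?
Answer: 1/1404 ≈ 0.00071225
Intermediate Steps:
D(H) = 2 (D(H) = (⅓)*6 = 2)
w = 1 (w = 1/(-3 + 4) = 1/1 = 1)
1/((w - (T(2, -1) + 2*F(D(-5))))*(-234)) = 1/((1 - (5 + 2*1))*(-234)) = 1/((1 - (5 + 2))*(-234)) = 1/((1 - 1*7)*(-234)) = 1/((1 - 7)*(-234)) = 1/(-6*(-234)) = 1/1404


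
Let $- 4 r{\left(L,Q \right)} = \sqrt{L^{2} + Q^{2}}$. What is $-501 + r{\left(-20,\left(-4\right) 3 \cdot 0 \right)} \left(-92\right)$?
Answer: $-41$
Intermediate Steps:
$r{\left(L,Q \right)} = - \frac{\sqrt{L^{2} + Q^{2}}}{4}$
$-501 + r{\left(-20,\left(-4\right) 3 \cdot 0 \right)} \left(-92\right) = -501 + - \frac{\sqrt{\left(-20\right)^{2} + \left(\left(-4\right) 3 \cdot 0\right)^{2}}}{4} \left(-92\right) = -501 + - \frac{\sqrt{400 + \left(\left(-12\right) 0\right)^{2}}}{4} \left(-92\right) = -501 + - \frac{\sqrt{400 + 0^{2}}}{4} \left(-92\right) = -501 + - \frac{\sqrt{400 + 0}}{4} \left(-92\right) = -501 + - \frac{\sqrt{400}}{4} \left(-92\right) = -501 + \left(- \frac{1}{4}\right) 20 \left(-92\right) = -501 - -460 = -501 + 460 = -41$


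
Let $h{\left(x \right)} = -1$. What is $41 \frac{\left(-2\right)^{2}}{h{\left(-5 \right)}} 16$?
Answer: $-2624$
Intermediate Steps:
$41 \frac{\left(-2\right)^{2}}{h{\left(-5 \right)}} 16 = 41 \frac{\left(-2\right)^{2}}{-1} \cdot 16 = 41 \cdot 4 \left(-1\right) 16 = 41 \left(-4\right) 16 = \left(-164\right) 16 = -2624$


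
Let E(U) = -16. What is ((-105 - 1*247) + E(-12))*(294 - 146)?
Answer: -54464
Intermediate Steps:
((-105 - 1*247) + E(-12))*(294 - 146) = ((-105 - 1*247) - 16)*(294 - 146) = ((-105 - 247) - 16)*148 = (-352 - 16)*148 = -368*148 = -54464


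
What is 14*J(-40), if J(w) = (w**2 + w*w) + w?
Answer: 44240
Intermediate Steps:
J(w) = w + 2*w**2 (J(w) = (w**2 + w**2) + w = 2*w**2 + w = w + 2*w**2)
14*J(-40) = 14*(-40*(1 + 2*(-40))) = 14*(-40*(1 - 80)) = 14*(-40*(-79)) = 14*3160 = 44240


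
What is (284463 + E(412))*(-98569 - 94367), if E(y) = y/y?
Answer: -54883346304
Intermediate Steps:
E(y) = 1
(284463 + E(412))*(-98569 - 94367) = (284463 + 1)*(-98569 - 94367) = 284464*(-192936) = -54883346304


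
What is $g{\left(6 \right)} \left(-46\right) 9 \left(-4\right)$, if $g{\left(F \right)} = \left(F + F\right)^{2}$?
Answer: $238464$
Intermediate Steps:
$g{\left(F \right)} = 4 F^{2}$ ($g{\left(F \right)} = \left(2 F\right)^{2} = 4 F^{2}$)
$g{\left(6 \right)} \left(-46\right) 9 \left(-4\right) = 4 \cdot 6^{2} \left(-46\right) 9 \left(-4\right) = 4 \cdot 36 \left(-46\right) \left(-36\right) = 144 \left(-46\right) \left(-36\right) = \left(-6624\right) \left(-36\right) = 238464$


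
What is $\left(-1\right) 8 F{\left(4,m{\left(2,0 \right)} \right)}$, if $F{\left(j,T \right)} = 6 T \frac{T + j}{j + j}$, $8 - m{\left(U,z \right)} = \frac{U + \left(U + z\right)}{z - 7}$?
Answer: $- \frac{31680}{49} \approx -646.53$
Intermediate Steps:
$m{\left(U,z \right)} = 8 - \frac{z + 2 U}{-7 + z}$ ($m{\left(U,z \right)} = 8 - \frac{U + \left(U + z\right)}{z - 7} = 8 - \frac{z + 2 U}{z - 7} = 8 - \frac{z + 2 U}{-7 + z}$)
$F{\left(j,T \right)} = \frac{3 T \left(T + j\right)}{j}$ ($F{\left(j,T \right)} = 6 T \frac{T + j}{2 j} = \frac{3 T \left(T + j\right)}{j}$)
$\left(-1\right) 8 F{\left(4,m{\left(2,0 \right)} \right)} = \left(-1\right) 8 \frac{3 \frac{-56 - 4 + 7 \cdot 0}{-7 + 0} \left(\frac{-56 - 4 + 7 \cdot 0}{-7 + 0} + 4\right)}{4} = - 8 \cdot 3 \frac{-56 - 4 + 0}{-7} \cdot \frac{1}{4} \left(\frac{-56 - 4 + 0}{-7} + 4\right) = - 8 \cdot 3 \left(\left(- \frac{1}{7}\right) \left(-60\right)\right) \frac{1}{4} \left(\left(- \frac{1}{7}\right) \left(-60\right) + 4\right) = - 8 \cdot 3 \cdot \frac{60}{7} \cdot \frac{1}{4} \left(\frac{60}{7} + 4\right) = - 8 \cdot 3 \cdot \frac{60}{7} \cdot \frac{1}{4} \cdot \frac{88}{7} = \left(-8\right) \frac{3960}{49} = - \frac{31680}{49}$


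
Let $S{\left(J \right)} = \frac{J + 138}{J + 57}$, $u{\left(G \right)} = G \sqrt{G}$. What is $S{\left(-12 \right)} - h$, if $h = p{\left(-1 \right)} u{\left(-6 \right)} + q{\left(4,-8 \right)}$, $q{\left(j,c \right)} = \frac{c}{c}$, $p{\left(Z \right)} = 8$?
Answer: $\frac{9}{5} + 48 i \sqrt{6} \approx 1.8 + 117.58 i$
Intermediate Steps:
$u{\left(G \right)} = G^{\frac{3}{2}}$
$S{\left(J \right)} = \frac{138 + J}{57 + J}$
$q{\left(j,c \right)} = 1$
$h = 1 - 48 i \sqrt{6}$ ($h = 8 \left(-6\right)^{\frac{3}{2}} + 1 = 8 \left(- 6 i \sqrt{6}\right) + 1 = - 48 i \sqrt{6} + 1 = 1 - 48 i \sqrt{6} \approx 1.0 - 117.58 i$)
$S{\left(-12 \right)} - h = \frac{138 - 12}{57 - 12} - \left(1 - 48 i \sqrt{6}\right) = \frac{1}{45} \cdot 126 - \left(1 - 48 i \sqrt{6}\right) = \frac{14}{5} - \left(1 - 48 i \sqrt{6}\right) = \frac{9}{5} + 48 i \sqrt{6}$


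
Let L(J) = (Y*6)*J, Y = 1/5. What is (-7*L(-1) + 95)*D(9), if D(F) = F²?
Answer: 41877/5 ≈ 8375.4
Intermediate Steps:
Y = ⅕ ≈ 0.20000
L(J) = 6*J/5 (L(J) = ((⅕)*6)*J = 6*J/5)
(-7*L(-1) + 95)*D(9) = (-42*(-1)/5 + 95)*9² = (-7*(-6/5) + 95)*81 = (42/5 + 95)*81 = (517/5)*81 = 41877/5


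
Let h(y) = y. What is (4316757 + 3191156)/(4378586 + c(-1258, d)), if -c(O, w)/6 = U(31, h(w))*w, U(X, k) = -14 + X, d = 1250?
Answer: 1072559/607298 ≈ 1.7661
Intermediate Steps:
c(O, w) = -102*w (c(O, w) = -6*(-14 + 31)*w = -102*w)
(4316757 + 3191156)/(4378586 + c(-1258, d)) = (4316757 + 3191156)/(4378586 - 102*1250) = 7507913/(4378586 - 127500) = 7507913/4251086 = 7507913*(1/4251086) = 1072559/607298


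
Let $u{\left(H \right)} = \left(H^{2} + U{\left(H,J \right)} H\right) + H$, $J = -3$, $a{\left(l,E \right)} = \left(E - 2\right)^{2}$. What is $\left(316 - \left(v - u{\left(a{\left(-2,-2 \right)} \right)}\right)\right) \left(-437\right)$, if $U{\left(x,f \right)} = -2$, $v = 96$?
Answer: $-201020$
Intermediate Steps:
$a{\left(l,E \right)} = \left(-2 + E\right)^{2}$
$u{\left(H \right)} = H^{2} - H$ ($u{\left(H \right)} = \left(H^{2} - 2 H\right) + H = H^{2} - H$)
$\left(316 - \left(v - u{\left(a{\left(-2,-2 \right)} \right)}\right)\right) \left(-437\right) = \left(316 - \left(96 - \left(-2 - 2\right)^{2} \left(-1 + \left(-2 - 2\right)^{2}\right)\right)\right) \left(-437\right) = \left(316 - \left(96 - \left(-4\right)^{2} \left(-1 + \left(-4\right)^{2}\right)\right)\right) \left(-437\right) = \left(316 - \left(96 - 16 \left(-1 + 16\right)\right)\right) \left(-437\right) = \left(316 + \left(16 \cdot 15 - 96\right)\right) \left(-437\right) = \left(316 + \left(240 - 96\right)\right) \left(-437\right) = \left(316 + 144\right) \left(-437\right) = 460 \left(-437\right) = -201020$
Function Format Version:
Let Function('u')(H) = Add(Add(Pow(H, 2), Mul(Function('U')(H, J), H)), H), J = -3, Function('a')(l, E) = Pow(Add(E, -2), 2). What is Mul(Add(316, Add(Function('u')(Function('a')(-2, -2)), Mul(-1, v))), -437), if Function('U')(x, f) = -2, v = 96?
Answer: -201020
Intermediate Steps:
Function('a')(l, E) = Pow(Add(-2, E), 2)
Function('u')(H) = Add(Pow(H, 2), Mul(-1, H)) (Function('u')(H) = Add(Add(Pow(H, 2), Mul(-2, H)), H) = Add(Pow(H, 2), Mul(-1, H)))
Mul(Add(316, Add(Function('u')(Function('a')(-2, -2)), Mul(-1, v))), -437) = Mul(Add(316, Add(Mul(Pow(Add(-2, -2), 2), Add(-1, Pow(Add(-2, -2), 2))), Mul(-1, 96))), -437) = Mul(Add(316, Add(Mul(Pow(-4, 2), Add(-1, Pow(-4, 2))), -96)), -437) = Mul(Add(316, Add(Mul(16, Add(-1, 16)), -96)), -437) = Mul(Add(316, Add(Mul(16, 15), -96)), -437) = Mul(Add(316, Add(240, -96)), -437) = Mul(Add(316, 144), -437) = Mul(460, -437) = -201020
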